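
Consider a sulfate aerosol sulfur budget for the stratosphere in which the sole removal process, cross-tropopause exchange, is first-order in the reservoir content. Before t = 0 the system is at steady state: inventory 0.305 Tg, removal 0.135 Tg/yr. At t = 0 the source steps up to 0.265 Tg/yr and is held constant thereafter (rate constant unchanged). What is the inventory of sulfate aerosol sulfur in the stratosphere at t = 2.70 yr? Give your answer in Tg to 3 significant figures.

0.510 Tg

Residence time τ = M₀/F₀ = 2.259 yr. The eventual steady state is M_∞ = M₀·(F₁/F₀) = 0.305 × 0.265/0.135 = 0.59870 Tg.
The anomaly ΔM(t) = M(t) − M_∞ decays as ΔM₀·e^(−t/τ) with ΔM₀ = 0.305 − 0.59870 = −0.2937 Tg.
At t = 2.70 yr, e^(−t/τ) = e^(−1.195) = 0.3027, so ΔM = −0.08890 Tg and M = 0.59870 − 0.08890 = 0.50981 Tg.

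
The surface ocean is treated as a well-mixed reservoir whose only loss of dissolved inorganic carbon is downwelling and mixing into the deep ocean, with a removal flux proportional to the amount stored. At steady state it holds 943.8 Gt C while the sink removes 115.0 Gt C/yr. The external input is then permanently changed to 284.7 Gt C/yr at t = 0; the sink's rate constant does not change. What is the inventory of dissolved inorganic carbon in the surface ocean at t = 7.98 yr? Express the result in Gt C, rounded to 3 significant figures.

1810 Gt C

τ = M₀/F₀ = 943.8/115.0 = 8.207 yr; rate constant k = 1/τ.
New steady state M_∞ = F₁/k = F₁·τ = 284.7 × 8.207 = 2336.5 Gt C.
M(t) = M_∞ + (M₀ − M_∞)·e^(−t/τ); t/τ = 7.98/8.207 = 0.9723, so e^(−t/τ) = 0.3782.
M(t) = 2336.5 − 1393 × 0.3782 = 1809.8 Gt C.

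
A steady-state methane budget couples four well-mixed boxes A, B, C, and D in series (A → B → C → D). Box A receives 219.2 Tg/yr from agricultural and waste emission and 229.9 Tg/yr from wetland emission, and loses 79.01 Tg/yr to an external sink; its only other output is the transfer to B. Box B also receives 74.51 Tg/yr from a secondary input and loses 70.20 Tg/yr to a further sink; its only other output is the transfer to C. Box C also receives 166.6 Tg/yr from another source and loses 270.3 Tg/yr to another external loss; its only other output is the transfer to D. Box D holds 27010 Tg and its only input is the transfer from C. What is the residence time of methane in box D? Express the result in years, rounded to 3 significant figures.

Box A: F(A→B) = (219.2 + 229.9) − 79.01 = 370.09 Tg/yr.
Box B: F(B→C) = (370.09 + 74.51) − 70.20 = 374.40 Tg/yr.
Box C: F(C→D) = (374.40 + 166.6) − 270.3 = 270.70 Tg/yr.
Box D throughput = its input = 270.70 Tg/yr; τ = 27010 / 270.70 = 99.78 yr.

99.8 yr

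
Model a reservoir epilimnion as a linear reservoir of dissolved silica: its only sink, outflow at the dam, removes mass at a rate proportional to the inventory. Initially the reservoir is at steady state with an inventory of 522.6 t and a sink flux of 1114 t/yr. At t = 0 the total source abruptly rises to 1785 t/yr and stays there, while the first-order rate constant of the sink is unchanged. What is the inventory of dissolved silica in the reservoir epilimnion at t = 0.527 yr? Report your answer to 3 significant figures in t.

τ = M₀/F₀ = 522.6/1114 = 0.4691 yr; rate constant k = 1/τ.
New steady state M_∞ = F₁/k = F₁·τ = 1785 × 0.4691 = 837.38 t.
M(t) = M_∞ + (M₀ − M_∞)·e^(−t/τ); t/τ = 0.527/0.4691 = 1.123, so e^(−t/τ) = 0.3252.
M(t) = 837.38 − 314.8 × 0.3252 = 735.02 t.

735 t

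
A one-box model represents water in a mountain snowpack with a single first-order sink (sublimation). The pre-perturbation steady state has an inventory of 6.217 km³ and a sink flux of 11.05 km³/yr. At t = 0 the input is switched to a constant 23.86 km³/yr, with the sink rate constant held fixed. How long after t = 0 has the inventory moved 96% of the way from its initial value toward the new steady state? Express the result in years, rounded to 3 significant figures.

τ = M₀/F₀ = 6.217/11.05 = 0.5626 yr.
The remaining gap fraction is e^(−t/τ); 96% covered ⇒ e^(−t/τ) = 0.0400.
t = −τ ln(0.0400) = 0.5626 × 3.219 = 1.811 yr.

1.81 yr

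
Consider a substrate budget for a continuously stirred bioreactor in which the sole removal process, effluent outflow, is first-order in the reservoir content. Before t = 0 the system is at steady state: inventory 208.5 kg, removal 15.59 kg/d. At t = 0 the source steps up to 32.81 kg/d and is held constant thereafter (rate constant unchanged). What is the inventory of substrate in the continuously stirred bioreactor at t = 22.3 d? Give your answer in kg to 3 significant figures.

The sink rate constant is k = F₀/M₀ = 15.59/208.5 = 0.07477 d⁻¹.
Solving dM/dt = F₁ − kM with M(0) = M₀ gives M(t) = F₁/k + (M₀ − F₁/k)·e^(−kt).
F₁/k = 32.81/0.07477 = 438.80 kg; kt = 0.07477 × 22.3 = 1.667, e^(−kt) = 0.1887.
M(22.3) = 438.80 + (208.5 − 438.80) × 0.1887 = 438.80 − 43.47 = 395.33 kg.

395 kg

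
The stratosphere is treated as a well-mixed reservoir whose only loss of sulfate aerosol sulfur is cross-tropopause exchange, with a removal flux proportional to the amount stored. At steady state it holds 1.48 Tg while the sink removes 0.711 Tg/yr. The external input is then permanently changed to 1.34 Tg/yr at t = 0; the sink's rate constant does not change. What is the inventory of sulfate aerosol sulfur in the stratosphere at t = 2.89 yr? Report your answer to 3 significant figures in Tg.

2.46 Tg

Residence time τ = M₀/F₀ = 2.082 yr. The eventual steady state is M_∞ = M₀·(F₁/F₀) = 1.48 × 1.34/0.711 = 2.7893 Tg.
The anomaly ΔM(t) = M(t) − M_∞ decays as ΔM₀·e^(−t/τ) with ΔM₀ = 1.48 − 2.7893 = −1.309 Tg.
At t = 2.89 yr, e^(−t/τ) = e^(−1.388) = 0.2495, so ΔM = −0.3266 Tg and M = 2.7893 − 0.3266 = 2.4627 Tg.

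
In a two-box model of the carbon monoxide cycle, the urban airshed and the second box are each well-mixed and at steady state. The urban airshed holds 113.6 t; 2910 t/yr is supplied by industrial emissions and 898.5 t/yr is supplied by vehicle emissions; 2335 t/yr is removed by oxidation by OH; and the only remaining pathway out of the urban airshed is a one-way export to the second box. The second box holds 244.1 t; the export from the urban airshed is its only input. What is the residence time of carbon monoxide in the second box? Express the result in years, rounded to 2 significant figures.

0.17 yr

Balance the urban airshed: ΣF_in = 2910 + 898.5 = 3808.5 t/yr.
Export to the second box = ΣF_in − (2335) = 1473.5 t/yr.
At steady state the output of the second box equals its input, 1473.5 t/yr.
τ = M / F = 244.1 / 1473.5 = 0.1657 yr.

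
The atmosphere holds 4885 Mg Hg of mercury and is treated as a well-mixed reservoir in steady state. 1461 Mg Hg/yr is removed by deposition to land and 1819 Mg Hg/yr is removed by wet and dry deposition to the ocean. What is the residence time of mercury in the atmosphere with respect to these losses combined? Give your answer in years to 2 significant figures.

1.5 yr

Total removal = 1461 + 1819 = 3280.0 Mg Hg/yr.
τ = M / ΣF_out = 4885 / 3280.0 = 1.489 yr.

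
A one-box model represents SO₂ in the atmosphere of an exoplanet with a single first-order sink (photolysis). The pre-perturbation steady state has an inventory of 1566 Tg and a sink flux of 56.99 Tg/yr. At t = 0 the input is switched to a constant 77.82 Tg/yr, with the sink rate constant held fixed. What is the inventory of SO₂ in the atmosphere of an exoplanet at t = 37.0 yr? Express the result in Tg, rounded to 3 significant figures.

Residence time τ = M₀/F₀ = 27.48 yr. The eventual steady state is M_∞ = M₀·(F₁/F₀) = 1566 × 77.82/56.99 = 2138.4 Tg.
The anomaly ΔM(t) = M(t) − M_∞ decays as ΔM₀·e^(−t/τ) with ΔM₀ = 1566 − 2138.4 = −572.4 Tg.
At t = 37.0 yr, e^(−t/τ) = e^(−1.347) = 0.2601, so ΔM = −148.9 Tg and M = 2138.4 − 148.9 = 1989.5 Tg.

1990 Tg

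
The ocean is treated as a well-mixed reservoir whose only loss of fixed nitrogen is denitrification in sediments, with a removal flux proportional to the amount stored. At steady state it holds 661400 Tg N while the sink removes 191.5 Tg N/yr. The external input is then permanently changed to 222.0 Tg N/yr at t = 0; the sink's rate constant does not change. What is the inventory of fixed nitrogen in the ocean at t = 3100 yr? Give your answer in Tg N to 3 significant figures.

The sink rate constant is k = F₀/M₀ = 191.5/661400 = 0.0002895 yr⁻¹.
Solving dM/dt = F₁ − kM with M(0) = M₀ gives M(t) = F₁/k + (M₀ − F₁/k)·e^(−kt).
F₁/k = 222.0/0.0002895 = 766740 Tg N; kt = 0.0002895 × 3100 = 0.8976, e^(−kt) = 0.4076.
M(3100) = 766740 + (661400 − 766740) × 0.4076 = 766740 − 42930 = 723810 Tg N.

724000 Tg N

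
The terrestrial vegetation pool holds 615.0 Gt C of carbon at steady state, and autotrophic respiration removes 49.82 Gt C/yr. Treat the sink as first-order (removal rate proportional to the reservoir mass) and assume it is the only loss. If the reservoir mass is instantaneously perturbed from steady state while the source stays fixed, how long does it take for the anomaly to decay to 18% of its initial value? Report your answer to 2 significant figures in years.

For a linear reservoir the anomaly decays as exp(−t/τ) with τ = M/F = 615.0/49.82 = 12.34 yr.
exp(−t/τ) = 0.18 ⇒ t = −τ ln(0.18) = 12.34 × 1.715 = 21.17 yr.

21 yr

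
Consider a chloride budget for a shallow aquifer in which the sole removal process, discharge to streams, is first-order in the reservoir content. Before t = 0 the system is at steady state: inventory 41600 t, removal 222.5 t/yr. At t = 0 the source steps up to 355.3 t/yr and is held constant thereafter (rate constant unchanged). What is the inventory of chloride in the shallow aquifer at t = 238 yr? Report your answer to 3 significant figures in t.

59500 t

The sink rate constant is k = F₀/M₀ = 222.5/41600 = 0.005349 yr⁻¹.
Solving dM/dt = F₁ − kM with M(0) = M₀ gives M(t) = F₁/k + (M₀ − F₁/k)·e^(−kt).
F₁/k = 355.3/0.005349 = 66429 t; kt = 0.005349 × 238 = 1.273, e^(−kt) = 0.2800.
M(238) = 66429 + (41600 − 66429) × 0.2800 = 66429 − 6952 = 59477 t.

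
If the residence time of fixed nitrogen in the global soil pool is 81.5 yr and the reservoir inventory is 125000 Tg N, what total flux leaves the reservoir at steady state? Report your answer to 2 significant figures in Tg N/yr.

F = M / τ = 125000 / 81.5 = 1534 Tg N/yr.

1500 Tg N/yr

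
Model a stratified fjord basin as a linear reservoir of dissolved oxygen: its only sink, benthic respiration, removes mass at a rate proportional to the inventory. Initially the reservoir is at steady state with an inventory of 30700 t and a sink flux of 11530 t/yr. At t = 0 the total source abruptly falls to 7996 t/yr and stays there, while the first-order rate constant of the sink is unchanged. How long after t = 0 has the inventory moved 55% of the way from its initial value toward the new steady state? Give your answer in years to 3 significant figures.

2.13 yr

τ = M₀/F₀ = 30700/11530 = 2.663 yr.
The remaining gap fraction is e^(−t/τ); 55% covered ⇒ e^(−t/τ) = 0.450.
t = −τ ln(0.450) = 2.663 × 0.7985 = 2.126 yr.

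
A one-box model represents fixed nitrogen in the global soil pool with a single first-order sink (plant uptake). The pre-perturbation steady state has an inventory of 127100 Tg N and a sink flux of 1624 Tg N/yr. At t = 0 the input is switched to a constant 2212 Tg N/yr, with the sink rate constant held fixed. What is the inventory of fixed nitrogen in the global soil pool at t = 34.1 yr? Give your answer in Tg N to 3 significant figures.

143000 Tg N

The sink rate constant is k = F₀/M₀ = 1624/127100 = 0.01278 yr⁻¹.
Solving dM/dt = F₁ − kM with M(0) = M₀ gives M(t) = F₁/k + (M₀ − F₁/k)·e^(−kt).
F₁/k = 2212/0.01278 = 173120 Tg N; kt = 0.01278 × 34.1 = 0.4357, e^(−kt) = 0.6468.
M(34.1) = 173120 + (127100 − 173120) × 0.6468 = 173120 − 29770 = 143350 Tg N.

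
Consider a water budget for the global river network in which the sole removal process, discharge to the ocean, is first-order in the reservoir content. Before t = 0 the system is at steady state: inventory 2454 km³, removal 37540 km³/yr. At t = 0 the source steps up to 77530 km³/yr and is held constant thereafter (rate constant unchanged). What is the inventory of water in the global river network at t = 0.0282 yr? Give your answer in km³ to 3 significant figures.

τ = M₀/F₀ = 2454/37540 = 0.06537 yr; rate constant k = 1/τ.
New steady state M_∞ = F₁/k = F₁·τ = 77530 × 0.06537 = 5068.2 km³.
M(t) = M_∞ + (M₀ − M_∞)·e^(−t/τ); t/τ = 0.0282/0.06537 = 0.4314, so e^(−t/τ) = 0.6496.
M(t) = 5068.2 − 2614 × 0.6496 = 3370.0 km³.

3370 km³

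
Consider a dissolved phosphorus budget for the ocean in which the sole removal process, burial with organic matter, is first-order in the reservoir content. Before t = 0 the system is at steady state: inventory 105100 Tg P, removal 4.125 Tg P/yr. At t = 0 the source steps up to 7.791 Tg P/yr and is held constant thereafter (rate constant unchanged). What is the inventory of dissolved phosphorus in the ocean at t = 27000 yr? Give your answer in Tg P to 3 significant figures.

τ = M₀/F₀ = 105100/4.125 = 25480 yr; rate constant k = 1/τ.
New steady state M_∞ = F₁/k = F₁·τ = 7.791 × 25480 = 198510 Tg P.
M(t) = M_∞ + (M₀ − M_∞)·e^(−t/τ); t/τ = 27000/25480 = 1.060, so e^(−t/τ) = 0.3466.
M(t) = 198510 − 93410 × 0.3466 = 166130 Tg P.

166000 Tg P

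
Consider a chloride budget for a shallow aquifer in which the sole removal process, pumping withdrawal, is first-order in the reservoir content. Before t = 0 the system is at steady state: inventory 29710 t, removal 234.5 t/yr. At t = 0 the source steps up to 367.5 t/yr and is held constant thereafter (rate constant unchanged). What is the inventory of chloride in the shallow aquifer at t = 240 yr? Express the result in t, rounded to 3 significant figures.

44000 t

Residence time τ = M₀/F₀ = 126.7 yr. The eventual steady state is M_∞ = M₀·(F₁/F₀) = 29710 × 367.5/234.5 = 46560 t.
The anomaly ΔM(t) = M(t) − M_∞ decays as ΔM₀·e^(−t/τ) with ΔM₀ = 29710 − 46560 = −16850 t.
At t = 240 yr, e^(−t/τ) = e^(−1.894) = 0.1504, so ΔM = −2535 t and M = 46560 − 2535 = 44026 t.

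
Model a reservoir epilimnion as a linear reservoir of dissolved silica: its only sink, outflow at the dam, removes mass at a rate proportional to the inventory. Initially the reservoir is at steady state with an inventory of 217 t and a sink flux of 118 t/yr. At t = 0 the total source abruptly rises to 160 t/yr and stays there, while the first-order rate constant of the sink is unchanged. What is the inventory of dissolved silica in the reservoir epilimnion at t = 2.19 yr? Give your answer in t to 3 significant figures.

Residence time τ = M₀/F₀ = 1.839 yr. The eventual steady state is M_∞ = M₀·(F₁/F₀) = 217 × 160/118 = 294.24 t.
The anomaly ΔM(t) = M(t) − M_∞ decays as ΔM₀·e^(−t/τ) with ΔM₀ = 217 − 294.24 = −77.24 t.
At t = 2.19 yr, e^(−t/τ) = e^(−1.191) = 0.3040, so ΔM = −23.48 t and M = 294.24 − 23.48 = 270.76 t.

271 t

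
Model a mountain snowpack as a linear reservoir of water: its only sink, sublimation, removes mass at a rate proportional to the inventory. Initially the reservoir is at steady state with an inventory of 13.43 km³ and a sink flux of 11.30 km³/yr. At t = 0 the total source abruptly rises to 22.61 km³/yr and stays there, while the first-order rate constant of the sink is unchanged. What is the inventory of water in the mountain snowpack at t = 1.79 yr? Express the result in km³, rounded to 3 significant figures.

23.9 km³

The sink rate constant is k = F₀/M₀ = 11.30/13.43 = 0.8414 yr⁻¹.
Solving dM/dt = F₁ − kM with M(0) = M₀ gives M(t) = F₁/k + (M₀ − F₁/k)·e^(−kt).
F₁/k = 22.61/0.8414 = 26.872 km³; kt = 0.8414 × 1.79 = 1.506, e^(−kt) = 0.2218.
M(1.79) = 26.872 + (13.43 − 26.872) × 0.2218 = 26.872 − 2.981 = 23.891 km³.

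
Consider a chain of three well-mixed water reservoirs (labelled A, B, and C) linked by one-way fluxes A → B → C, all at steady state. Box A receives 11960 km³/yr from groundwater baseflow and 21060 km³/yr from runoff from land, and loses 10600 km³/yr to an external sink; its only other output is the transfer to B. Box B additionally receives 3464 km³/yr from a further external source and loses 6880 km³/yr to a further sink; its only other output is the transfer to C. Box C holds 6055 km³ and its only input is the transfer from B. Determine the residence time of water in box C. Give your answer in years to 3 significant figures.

0.319 yr

Box A: F(A→B) = (11960 + 21060) − 10600 = 22420 km³/yr.
Box B: F(B→C) = (22420 + 3464) − 6880 = 19004 km³/yr.
Box C throughput = its input = 19004 km³/yr; τ = 6055 / 19004 = 0.3186 yr.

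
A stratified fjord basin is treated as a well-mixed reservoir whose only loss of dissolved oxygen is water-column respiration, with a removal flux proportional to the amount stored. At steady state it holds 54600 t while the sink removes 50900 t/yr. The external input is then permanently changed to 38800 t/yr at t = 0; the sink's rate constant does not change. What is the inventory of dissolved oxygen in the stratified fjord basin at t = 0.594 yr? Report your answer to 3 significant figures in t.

Residence time τ = M₀/F₀ = 1.073 yr. The eventual steady state is M_∞ = M₀·(F₁/F₀) = 54600 × 38800/50900 = 41620 t.
The anomaly ΔM(t) = M(t) − M_∞ decays as ΔM₀·e^(−t/τ) with ΔM₀ = 54600 − 41620 = 12980 t.
At t = 0.594 yr, e^(−t/τ) = e^(−0.5537) = 0.5748, so ΔM = 7461 t and M = 41620 + 7461 = 49081 t.

49100 t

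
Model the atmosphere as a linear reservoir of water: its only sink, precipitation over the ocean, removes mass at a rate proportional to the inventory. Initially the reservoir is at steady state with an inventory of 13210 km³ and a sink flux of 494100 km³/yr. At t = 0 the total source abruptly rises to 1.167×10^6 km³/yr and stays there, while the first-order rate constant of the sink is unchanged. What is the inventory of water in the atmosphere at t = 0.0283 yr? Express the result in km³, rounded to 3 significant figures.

The sink rate constant is k = F₀/M₀ = 494100/13210 = 37.40 yr⁻¹.
Solving dM/dt = F₁ − kM with M(0) = M₀ gives M(t) = F₁/k + (M₀ − F₁/k)·e^(−kt).
F₁/k = 1.167×10^6/37.40 = 31200 km³; kt = 37.40 × 0.0283 = 1.059, e^(−kt) = 0.3470.
M(0.0283) = 31200 + (13210 − 31200) × 0.3470 = 31200 − 6242 = 24958 km³.

25000 km³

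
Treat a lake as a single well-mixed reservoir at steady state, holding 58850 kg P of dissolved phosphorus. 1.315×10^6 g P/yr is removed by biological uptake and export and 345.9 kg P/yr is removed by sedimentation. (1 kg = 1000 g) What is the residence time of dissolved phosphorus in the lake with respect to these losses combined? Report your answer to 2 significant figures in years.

Convert the biological uptake and export flux: 1.315×10^6 g P/yr = 1315 kg P/yr.
Total removal = 1315 + 345.9 = 1660.9 kg P/yr.
τ = M / ΣF_out = 58850 / 1660.9 = 35.43 yr.

35 yr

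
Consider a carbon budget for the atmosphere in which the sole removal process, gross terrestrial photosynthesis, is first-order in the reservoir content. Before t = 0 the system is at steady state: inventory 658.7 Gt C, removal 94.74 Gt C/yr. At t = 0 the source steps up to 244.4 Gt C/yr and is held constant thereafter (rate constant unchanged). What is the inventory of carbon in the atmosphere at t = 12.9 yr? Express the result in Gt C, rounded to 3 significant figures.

Residence time τ = M₀/F₀ = 6.953 yr. The eventual steady state is M_∞ = M₀·(F₁/F₀) = 658.7 × 244.4/94.74 = 1699.2 Gt C.
The anomaly ΔM(t) = M(t) − M_∞ decays as ΔM₀·e^(−t/τ) with ΔM₀ = 658.7 − 1699.2 = −1041 Gt C.
At t = 12.9 yr, e^(−t/τ) = e^(−1.855) = 0.1564, so ΔM = −162.7 Gt C and M = 1699.2 − 162.7 = 1536.5 Gt C.

1540 Gt C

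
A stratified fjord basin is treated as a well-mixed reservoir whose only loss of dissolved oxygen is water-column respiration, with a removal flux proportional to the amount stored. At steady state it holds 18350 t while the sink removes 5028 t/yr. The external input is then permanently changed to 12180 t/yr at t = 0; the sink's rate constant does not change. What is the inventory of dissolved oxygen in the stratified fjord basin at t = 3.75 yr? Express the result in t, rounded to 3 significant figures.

The sink rate constant is k = F₀/M₀ = 5028/18350 = 0.2740 yr⁻¹.
Solving dM/dt = F₁ − kM with M(0) = M₀ gives M(t) = F₁/k + (M₀ − F₁/k)·e^(−kt).
F₁/k = 12180/0.2740 = 44452 t; kt = 0.2740 × 3.75 = 1.028, e^(−kt) = 0.3579.
M(3.75) = 44452 + (18350 − 44452) × 0.3579 = 44452 − 9342 = 35110 t.

35100 t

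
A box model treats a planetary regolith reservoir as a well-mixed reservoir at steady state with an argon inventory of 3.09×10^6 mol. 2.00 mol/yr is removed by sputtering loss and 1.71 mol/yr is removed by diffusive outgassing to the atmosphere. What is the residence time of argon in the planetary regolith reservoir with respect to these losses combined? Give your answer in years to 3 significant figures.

833000 yr

Total removal = 2.000 + 1.710 = 3.7100 mol/yr.
τ = M / ΣF_out = 3.09×10^6 / 3.7100 = 832900 yr.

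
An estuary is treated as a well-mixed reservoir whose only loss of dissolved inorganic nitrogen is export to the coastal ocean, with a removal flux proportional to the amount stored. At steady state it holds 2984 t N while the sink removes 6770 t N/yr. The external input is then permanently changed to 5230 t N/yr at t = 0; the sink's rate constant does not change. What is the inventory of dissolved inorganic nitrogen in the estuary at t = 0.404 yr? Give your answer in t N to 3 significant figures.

Residence time τ = M₀/F₀ = 0.4408 yr. The eventual steady state is M_∞ = M₀·(F₁/F₀) = 2984 × 5230/6770 = 2305.2 t N.
The anomaly ΔM(t) = M(t) − M_∞ decays as ΔM₀·e^(−t/τ) with ΔM₀ = 2984 − 2305.2 = 678.8 t N.
At t = 0.404 yr, e^(−t/τ) = e^(−0.9166) = 0.3999, so ΔM = 271.4 t N and M = 2305.2 + 271.4 = 2576.7 t N.

2580 t N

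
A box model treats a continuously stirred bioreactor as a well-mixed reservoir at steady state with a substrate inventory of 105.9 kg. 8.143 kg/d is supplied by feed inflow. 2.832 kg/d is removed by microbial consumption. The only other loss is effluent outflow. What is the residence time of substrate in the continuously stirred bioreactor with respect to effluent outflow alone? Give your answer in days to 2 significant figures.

At steady state ΣF_in = ΣF_out.
ΣF_in = 8.1430 kg/d.
Effluent outflow flux = ΣF_in − (2.832) = 8.1430 − 2.832 = 5.311 kg/d.
τ = M / F = 105.9 / 5.311 = 19.94 d.

20 d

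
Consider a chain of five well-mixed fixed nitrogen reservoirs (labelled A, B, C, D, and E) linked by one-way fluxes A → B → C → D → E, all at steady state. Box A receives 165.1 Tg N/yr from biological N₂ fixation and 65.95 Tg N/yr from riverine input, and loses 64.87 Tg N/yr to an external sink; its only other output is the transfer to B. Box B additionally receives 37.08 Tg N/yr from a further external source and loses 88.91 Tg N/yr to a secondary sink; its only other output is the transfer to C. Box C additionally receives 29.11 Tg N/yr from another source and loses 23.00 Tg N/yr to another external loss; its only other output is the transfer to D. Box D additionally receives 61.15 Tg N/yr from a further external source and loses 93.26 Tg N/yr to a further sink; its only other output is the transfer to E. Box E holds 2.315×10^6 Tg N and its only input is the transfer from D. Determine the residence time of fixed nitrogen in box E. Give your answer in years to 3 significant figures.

Box A: F(A→B) = (165.1 + 65.95) − 64.87 = 166.18 Tg N/yr.
Box B: F(B→C) = (166.18 + 37.08) − 88.91 = 114.35 Tg N/yr.
Box C: F(C→D) = (114.35 + 29.11) − 23.00 = 120.46 Tg N/yr.
Box D: F(D→E) = (120.46 + 61.15) − 93.26 = 88.350 Tg N/yr.
Box E throughput = its input = 88.350 Tg N/yr; τ = 2.315×10^6 / 88.350 = 26200 yr.

26200 yr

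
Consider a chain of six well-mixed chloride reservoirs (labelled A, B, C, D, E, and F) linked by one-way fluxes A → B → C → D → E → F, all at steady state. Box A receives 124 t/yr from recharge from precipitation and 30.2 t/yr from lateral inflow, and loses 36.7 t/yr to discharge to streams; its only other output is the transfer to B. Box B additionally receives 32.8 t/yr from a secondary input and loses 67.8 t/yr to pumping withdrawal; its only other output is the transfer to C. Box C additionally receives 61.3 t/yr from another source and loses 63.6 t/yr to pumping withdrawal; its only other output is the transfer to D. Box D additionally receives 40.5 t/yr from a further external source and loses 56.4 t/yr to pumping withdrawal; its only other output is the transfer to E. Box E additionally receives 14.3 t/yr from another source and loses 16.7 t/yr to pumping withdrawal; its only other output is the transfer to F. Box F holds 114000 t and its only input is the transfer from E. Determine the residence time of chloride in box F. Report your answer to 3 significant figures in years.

1840 yr

Box A: F(A→B) = (124 + 30.2) − 36.7 = 117.50 t/yr.
Box B: F(B→C) = (117.50 + 32.8) − 67.8 = 82.500 t/yr.
Box C: F(C→D) = (82.500 + 61.3) − 63.6 = 80.200 t/yr.
Box D: F(D→E) = (80.200 + 40.5) − 56.4 = 64.300 t/yr.
Box E: F(E→F) = (64.300 + 14.3) − 16.7 = 61.900 t/yr.
Box F throughput = its input = 61.900 t/yr; τ = 114000 / 61.900 = 1842 yr.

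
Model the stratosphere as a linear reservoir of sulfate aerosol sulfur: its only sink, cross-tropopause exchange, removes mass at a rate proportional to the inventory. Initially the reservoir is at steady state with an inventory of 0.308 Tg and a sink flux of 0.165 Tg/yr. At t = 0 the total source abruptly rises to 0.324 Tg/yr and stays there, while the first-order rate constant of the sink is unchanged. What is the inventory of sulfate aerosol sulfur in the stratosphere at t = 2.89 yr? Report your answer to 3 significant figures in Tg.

The sink rate constant is k = F₀/M₀ = 0.165/0.308 = 0.5357 yr⁻¹.
Solving dM/dt = F₁ − kM with M(0) = M₀ gives M(t) = F₁/k + (M₀ − F₁/k)·e^(−kt).
F₁/k = 0.324/0.5357 = 0.60480 Tg; kt = 0.5357 × 2.89 = 1.548, e^(−kt) = 0.2126.
M(2.89) = 0.60480 + (0.308 − 0.60480) × 0.2126 = 0.60480 − 0.06311 = 0.54169 Tg.

0.542 Tg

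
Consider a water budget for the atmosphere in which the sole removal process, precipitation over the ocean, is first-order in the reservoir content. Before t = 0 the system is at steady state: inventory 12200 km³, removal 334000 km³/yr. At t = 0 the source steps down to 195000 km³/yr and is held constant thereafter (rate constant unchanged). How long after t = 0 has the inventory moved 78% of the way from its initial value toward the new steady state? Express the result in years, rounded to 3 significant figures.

0.0553 yr

τ = M₀/F₀ = 12200/334000 = 0.03653 yr.
The remaining gap fraction is e^(−t/τ); 78% covered ⇒ e^(−t/τ) = 0.220.
t = −τ ln(0.220) = 0.03653 × 1.514 = 0.05531 yr.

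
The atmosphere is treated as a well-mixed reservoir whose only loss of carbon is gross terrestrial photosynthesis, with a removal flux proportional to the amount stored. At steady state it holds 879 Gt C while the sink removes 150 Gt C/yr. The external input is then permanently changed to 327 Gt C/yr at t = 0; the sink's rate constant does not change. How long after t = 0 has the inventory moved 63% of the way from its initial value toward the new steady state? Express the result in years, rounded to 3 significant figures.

τ = M₀/F₀ = 879/150 = 5.860 yr.
The remaining gap fraction is e^(−t/τ); 63% covered ⇒ e^(−t/τ) = 0.370.
t = −τ ln(0.370) = 5.860 × 0.9943 = 5.826 yr.

5.83 yr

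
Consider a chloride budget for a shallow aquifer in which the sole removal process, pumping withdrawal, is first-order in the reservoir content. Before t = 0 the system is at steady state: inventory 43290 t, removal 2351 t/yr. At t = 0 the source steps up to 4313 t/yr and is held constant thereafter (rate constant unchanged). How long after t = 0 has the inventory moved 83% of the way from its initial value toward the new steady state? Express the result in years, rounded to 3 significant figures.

32.6 yr

τ = M₀/F₀ = 43290/2351 = 18.41 yr.
The remaining gap fraction is e^(−t/τ); 83% covered ⇒ e^(−t/τ) = 0.170.
t = −τ ln(0.170) = 18.41 × 1.772 = 32.63 yr.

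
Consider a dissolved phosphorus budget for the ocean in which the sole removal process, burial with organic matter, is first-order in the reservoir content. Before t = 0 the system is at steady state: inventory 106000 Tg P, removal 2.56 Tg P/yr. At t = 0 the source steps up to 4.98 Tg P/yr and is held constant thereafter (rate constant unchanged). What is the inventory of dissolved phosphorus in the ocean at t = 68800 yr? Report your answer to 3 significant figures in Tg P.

187000 Tg P

The sink rate constant is k = F₀/M₀ = 2.56/106000 = 2.415×10^-5 yr⁻¹.
Solving dM/dt = F₁ − kM with M(0) = M₀ gives M(t) = F₁/k + (M₀ − F₁/k)·e^(−kt).
F₁/k = 4.98/2.415×10^-5 = 206200 Tg P; kt = 2.415×10^-5 × 68800 = 1.662, e^(−kt) = 0.1898.
M(68800) = 206200 + (106000 − 206200) × 0.1898 = 206200 − 19020 = 187180 Tg P.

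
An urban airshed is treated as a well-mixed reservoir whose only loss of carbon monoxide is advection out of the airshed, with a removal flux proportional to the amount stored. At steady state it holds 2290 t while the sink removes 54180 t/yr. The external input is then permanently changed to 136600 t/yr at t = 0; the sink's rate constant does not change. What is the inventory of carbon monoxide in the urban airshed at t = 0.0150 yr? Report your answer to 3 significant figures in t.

3330 t

τ = M₀/F₀ = 2290/54180 = 0.04227 yr; rate constant k = 1/τ.
New steady state M_∞ = F₁/k = F₁·τ = 136600 × 0.04227 = 5773.6 t.
M(t) = M_∞ + (M₀ − M_∞)·e^(−t/τ); t/τ = 0.0150/0.04227 = 0.3549, so e^(−t/τ) = 0.7012.
M(t) = 5773.6 − 3484 × 0.7012 = 3330.7 t.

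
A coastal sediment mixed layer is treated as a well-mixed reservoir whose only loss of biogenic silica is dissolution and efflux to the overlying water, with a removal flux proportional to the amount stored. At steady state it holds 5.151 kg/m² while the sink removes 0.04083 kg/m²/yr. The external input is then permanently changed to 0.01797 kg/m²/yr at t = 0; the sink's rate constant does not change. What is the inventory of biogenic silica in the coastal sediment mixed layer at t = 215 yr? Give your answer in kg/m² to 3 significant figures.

2.79 kg/m²

The sink rate constant is k = F₀/M₀ = 0.04083/5.151 = 0.007927 yr⁻¹.
Solving dM/dt = F₁ − kM with M(0) = M₀ gives M(t) = F₁/k + (M₀ − F₁/k)·e^(−kt).
F₁/k = 0.01797/0.007927 = 2.2670 kg/m²; kt = 0.007927 × 215 = 1.704, e^(−kt) = 0.1819.
M(215) = 2.2670 + (5.151 − 2.2670) × 0.1819 = 2.2670 + 0.5246 = 2.7917 kg/m².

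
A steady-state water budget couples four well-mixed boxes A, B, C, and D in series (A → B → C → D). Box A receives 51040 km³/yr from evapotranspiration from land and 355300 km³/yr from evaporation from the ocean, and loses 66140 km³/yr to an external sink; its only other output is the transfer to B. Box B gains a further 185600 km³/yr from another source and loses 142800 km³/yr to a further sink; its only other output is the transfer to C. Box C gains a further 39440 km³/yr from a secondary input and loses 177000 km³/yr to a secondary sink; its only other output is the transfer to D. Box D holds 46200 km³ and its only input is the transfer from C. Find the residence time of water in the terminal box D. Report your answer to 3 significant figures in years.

0.188 yr

Box A: F(A→B) = (51040 + 355300) − 66140 = 340200 km³/yr.
Box B: F(B→C) = (340200 + 185600) − 142800 = 383000 km³/yr.
Box C: F(C→D) = (383000 + 39440) − 177000 = 245440 km³/yr.
Box D throughput = its input = 245440 km³/yr; τ = 46200 / 245440 = 0.1882 yr.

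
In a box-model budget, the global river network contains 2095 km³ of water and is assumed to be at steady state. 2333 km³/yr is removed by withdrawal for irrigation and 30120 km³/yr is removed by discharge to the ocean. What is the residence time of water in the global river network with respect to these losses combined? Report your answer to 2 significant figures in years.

0.065 yr

Total removal = 2333 + 30120 = 32453 km³/yr.
τ = M / ΣF_out = 2095 / 32453 = 0.06455 yr.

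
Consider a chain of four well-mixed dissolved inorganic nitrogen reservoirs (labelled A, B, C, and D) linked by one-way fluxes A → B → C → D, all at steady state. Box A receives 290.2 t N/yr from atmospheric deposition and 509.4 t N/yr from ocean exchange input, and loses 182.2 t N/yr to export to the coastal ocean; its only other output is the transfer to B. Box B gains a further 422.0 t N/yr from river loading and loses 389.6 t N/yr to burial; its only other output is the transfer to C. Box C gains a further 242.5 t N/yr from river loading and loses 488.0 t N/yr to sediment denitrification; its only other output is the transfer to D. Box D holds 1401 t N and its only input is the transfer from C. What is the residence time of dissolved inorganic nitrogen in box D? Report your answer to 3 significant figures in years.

3.47 yr

Box A: F(A→B) = (290.2 + 509.4) − 182.2 = 617.40 t N/yr.
Box B: F(B→C) = (617.40 + 422.0) − 389.6 = 649.80 t N/yr.
Box C: F(C→D) = (649.80 + 242.5) − 488.0 = 404.30 t N/yr.
Box D throughput = its input = 404.30 t N/yr; τ = 1401 / 404.30 = 3.465 yr.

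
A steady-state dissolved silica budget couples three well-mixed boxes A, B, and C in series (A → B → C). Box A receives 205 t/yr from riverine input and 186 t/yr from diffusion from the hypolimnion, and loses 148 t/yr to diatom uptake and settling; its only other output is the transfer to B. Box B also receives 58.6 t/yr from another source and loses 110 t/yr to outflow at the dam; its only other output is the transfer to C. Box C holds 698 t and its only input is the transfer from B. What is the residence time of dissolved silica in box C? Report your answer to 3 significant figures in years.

Box A: F(A→B) = (205 + 186) − 148 = 243.00 t/yr.
Box B: F(B→C) = (243.00 + 58.6) − 110 = 191.60 t/yr.
Box C throughput = its input = 191.60 t/yr; τ = 698 / 191.60 = 3.643 yr.

3.64 yr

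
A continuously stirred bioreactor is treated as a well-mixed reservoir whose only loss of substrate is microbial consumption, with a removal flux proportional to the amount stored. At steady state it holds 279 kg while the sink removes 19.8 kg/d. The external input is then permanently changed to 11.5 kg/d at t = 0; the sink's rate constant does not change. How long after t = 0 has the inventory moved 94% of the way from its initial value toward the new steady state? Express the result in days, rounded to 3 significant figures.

τ = M₀/F₀ = 279/19.8 = 14.09 d.
The remaining gap fraction is e^(−t/τ); 94% covered ⇒ e^(−t/τ) = 0.0600.
t = −τ ln(0.0600) = 14.09 × 2.813 = 39.64 d.

39.6 d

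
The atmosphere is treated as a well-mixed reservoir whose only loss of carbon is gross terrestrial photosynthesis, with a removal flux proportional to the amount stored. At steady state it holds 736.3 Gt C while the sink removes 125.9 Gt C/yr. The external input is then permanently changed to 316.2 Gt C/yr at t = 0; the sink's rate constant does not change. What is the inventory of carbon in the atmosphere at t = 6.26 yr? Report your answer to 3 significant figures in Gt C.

Residence time τ = M₀/F₀ = 5.848 yr. The eventual steady state is M_∞ = M₀·(F₁/F₀) = 736.3 × 316.2/125.9 = 1849.2 Gt C.
The anomaly ΔM(t) = M(t) − M_∞ decays as ΔM₀·e^(−t/τ) with ΔM₀ = 736.3 − 1849.2 = −1113 Gt C.
At t = 6.26 yr, e^(−t/τ) = e^(−1.070) = 0.3429, so ΔM = −381.6 Gt C and M = 1849.2 − 381.6 = 1467.6 Gt C.

1470 Gt C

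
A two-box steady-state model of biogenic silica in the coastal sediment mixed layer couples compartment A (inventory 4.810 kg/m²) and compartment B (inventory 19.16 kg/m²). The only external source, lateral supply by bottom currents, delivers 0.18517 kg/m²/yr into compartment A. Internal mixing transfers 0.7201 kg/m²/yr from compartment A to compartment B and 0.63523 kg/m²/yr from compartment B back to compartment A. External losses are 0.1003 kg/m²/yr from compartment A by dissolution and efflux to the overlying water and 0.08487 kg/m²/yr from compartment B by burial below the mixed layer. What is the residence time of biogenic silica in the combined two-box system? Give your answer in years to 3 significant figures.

Treat the two boxes together as one reservoir: the mixing fluxes between them are internal recycling, so τ = ΣM / Σ(external losses).
M_total = 4.810 + 19.16 = 23.970 kg/m².
ΣF_external_out = 0.1003 + 0.08487 = 0.18517 kg/m²/yr.
τ = M_total / ΣF_ext = 23.970 / 0.18517 = 129.4 yr.

129 yr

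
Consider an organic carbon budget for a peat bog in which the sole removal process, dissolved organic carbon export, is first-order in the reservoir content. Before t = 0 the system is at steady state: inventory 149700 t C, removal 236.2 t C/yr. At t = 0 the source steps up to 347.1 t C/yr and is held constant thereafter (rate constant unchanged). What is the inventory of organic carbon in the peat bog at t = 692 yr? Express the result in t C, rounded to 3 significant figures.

196000 t C

The sink rate constant is k = F₀/M₀ = 236.2/149700 = 0.001578 yr⁻¹.
Solving dM/dt = F₁ − kM with M(0) = M₀ gives M(t) = F₁/k + (M₀ − F₁/k)·e^(−kt).
F₁/k = 347.1/0.001578 = 219990 t C; kt = 0.001578 × 692 = 1.092, e^(−kt) = 0.3356.
M(692) = 219990 + (149700 − 219990) × 0.3356 = 219990 − 23590 = 196400 t C.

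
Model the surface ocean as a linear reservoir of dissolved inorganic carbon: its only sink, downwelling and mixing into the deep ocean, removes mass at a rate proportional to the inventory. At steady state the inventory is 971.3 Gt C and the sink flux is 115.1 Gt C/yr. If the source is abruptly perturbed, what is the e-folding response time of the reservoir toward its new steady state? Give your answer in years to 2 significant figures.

8.4 yr

For a linear reservoir the response time equals the residence time τ = M/F.
τ = 971.3 / 115.1 = 8.439 yr.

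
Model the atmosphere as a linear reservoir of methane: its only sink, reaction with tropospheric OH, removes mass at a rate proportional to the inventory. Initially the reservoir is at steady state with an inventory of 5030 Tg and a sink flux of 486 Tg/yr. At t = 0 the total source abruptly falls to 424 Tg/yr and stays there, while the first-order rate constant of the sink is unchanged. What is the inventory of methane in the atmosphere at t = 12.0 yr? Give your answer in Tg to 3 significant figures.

Residence time τ = M₀/F₀ = 10.35 yr. The eventual steady state is M_∞ = M₀·(F₁/F₀) = 5030 × 424/486 = 4388.3 Tg.
The anomaly ΔM(t) = M(t) − M_∞ decays as ΔM₀·e^(−t/τ) with ΔM₀ = 5030 − 4388.3 = 641.7 Tg.
At t = 12.0 yr, e^(−t/τ) = e^(−1.159) = 0.3137, so ΔM = 201.3 Tg and M = 4388.3 + 201.3 = 4589.6 Tg.

4590 Tg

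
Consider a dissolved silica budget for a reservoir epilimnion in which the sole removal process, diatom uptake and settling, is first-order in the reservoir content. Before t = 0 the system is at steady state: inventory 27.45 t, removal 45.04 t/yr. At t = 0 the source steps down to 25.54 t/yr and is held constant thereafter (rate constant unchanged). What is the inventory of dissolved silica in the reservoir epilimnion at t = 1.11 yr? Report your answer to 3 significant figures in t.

17.5 t

τ = M₀/F₀ = 27.45/45.04 = 0.6095 yr; rate constant k = 1/τ.
New steady state M_∞ = F₁/k = F₁·τ = 25.54 × 0.6095 = 15.566 t.
M(t) = M_∞ + (M₀ − M_∞)·e^(−t/τ); t/τ = 1.11/0.6095 = 1.821, so e^(−t/τ) = 0.1618.
M(t) = 15.566 + 11.88 × 0.1618 = 17.489 t.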